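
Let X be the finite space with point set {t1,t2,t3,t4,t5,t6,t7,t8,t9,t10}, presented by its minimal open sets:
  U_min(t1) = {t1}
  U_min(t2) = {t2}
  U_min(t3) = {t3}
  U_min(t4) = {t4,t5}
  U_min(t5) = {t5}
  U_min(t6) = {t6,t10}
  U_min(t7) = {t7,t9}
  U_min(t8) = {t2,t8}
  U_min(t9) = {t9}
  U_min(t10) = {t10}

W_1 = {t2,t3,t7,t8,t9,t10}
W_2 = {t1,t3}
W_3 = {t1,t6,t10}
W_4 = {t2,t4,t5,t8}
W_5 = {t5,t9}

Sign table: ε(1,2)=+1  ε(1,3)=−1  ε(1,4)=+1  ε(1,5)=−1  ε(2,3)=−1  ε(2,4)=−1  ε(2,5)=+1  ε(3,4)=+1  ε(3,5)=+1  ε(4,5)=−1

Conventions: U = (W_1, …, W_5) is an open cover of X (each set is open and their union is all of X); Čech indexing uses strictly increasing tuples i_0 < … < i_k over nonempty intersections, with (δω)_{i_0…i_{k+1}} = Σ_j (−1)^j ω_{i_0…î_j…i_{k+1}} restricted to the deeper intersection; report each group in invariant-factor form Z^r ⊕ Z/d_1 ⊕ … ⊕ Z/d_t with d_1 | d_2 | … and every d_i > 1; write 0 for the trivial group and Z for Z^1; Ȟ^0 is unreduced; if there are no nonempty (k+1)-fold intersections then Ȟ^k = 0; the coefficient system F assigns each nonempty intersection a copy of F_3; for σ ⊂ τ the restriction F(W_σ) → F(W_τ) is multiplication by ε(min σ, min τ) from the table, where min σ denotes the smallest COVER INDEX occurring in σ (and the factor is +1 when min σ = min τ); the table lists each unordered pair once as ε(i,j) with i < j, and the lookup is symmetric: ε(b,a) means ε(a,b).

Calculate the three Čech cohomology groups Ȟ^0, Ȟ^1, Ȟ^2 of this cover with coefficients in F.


Ȟ^0 ≅ Z/3, Ȟ^1 ≅ Z/3 ⊕ Z/3, Ȟ^2 ≅ 0

nerve of the cover:
  W12={t3} W13={t10} W14={t2,t8} W15={t9} W23={t1} W45={t5}
C dims 5,6; δ0: rk_F3 4
Ȟ^0 = (5 − 4) − 0 = 1, so Ȟ^0 ≅ Z/3
Ȟ^1 = (6 − 0) − 4 = 2, so Ȟ^1 ≅ Z/3 ⊕ Z/3
Ȟ^2 = (0 − 0) − 0 = 0, so Ȟ^2 ≅ 0


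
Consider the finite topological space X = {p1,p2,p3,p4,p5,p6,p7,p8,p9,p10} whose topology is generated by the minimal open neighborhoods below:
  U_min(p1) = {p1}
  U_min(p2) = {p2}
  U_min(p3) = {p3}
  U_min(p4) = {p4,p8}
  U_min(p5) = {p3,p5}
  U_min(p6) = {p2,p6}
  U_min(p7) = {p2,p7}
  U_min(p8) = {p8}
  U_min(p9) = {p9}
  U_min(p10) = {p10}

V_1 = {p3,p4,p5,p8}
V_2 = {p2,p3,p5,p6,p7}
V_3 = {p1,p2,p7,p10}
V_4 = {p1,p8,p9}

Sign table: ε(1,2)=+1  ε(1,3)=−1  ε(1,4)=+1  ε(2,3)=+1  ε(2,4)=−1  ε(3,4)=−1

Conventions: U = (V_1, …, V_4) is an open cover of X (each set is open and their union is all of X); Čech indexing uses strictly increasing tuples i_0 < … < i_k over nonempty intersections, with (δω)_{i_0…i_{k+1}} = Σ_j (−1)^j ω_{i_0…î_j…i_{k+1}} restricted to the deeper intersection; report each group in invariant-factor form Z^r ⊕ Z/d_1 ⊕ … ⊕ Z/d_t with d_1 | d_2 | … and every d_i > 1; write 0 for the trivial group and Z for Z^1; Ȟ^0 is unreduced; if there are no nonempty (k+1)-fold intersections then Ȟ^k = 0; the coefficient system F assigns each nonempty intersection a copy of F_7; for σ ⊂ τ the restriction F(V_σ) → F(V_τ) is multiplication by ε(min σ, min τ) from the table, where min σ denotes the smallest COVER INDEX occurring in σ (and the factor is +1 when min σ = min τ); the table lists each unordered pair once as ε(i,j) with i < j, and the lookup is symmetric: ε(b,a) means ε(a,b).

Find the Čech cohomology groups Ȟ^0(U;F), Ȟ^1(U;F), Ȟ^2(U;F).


nonempty overlaps:
  V12={p3,p5} V14={p8} V23={p2,p7} V34={p1}
C dims 4,4; δ0: rk_F7 4
degree 0: 4−4−0 = 0 → Ȟ^0 ≅ 0
degree 1: 4−0−4 = 0 → Ȟ^1 ≅ 0
degree 2: 0−0−0 = 0 → Ȟ^2 ≅ 0

Ȟ^0 = 0,  Ȟ^1 = 0,  Ȟ^2 = 0


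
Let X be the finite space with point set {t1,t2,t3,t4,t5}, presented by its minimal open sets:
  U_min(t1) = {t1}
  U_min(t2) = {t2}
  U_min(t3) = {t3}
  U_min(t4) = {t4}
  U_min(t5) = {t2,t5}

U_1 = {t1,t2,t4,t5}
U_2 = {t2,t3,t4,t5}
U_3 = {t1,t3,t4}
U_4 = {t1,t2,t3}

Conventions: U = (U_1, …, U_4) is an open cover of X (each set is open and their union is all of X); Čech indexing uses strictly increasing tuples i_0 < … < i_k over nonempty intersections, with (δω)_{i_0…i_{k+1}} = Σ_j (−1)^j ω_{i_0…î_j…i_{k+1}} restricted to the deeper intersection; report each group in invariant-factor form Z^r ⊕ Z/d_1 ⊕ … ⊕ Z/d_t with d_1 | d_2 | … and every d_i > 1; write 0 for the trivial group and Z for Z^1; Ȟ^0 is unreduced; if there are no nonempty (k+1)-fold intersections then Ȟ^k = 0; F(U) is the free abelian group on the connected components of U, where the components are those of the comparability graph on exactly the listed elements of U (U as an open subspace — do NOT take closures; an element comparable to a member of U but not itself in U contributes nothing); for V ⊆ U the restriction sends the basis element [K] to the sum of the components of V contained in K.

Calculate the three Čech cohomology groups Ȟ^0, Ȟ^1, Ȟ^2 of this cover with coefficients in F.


nerve simplices:
  U12={t2,t4,t5} U13={t1,t4} U14={t1,t2} U23={t3,t4} U24={t2,t3} U34={t1,t3}
  U123={t4} U124={t2} U134={t1} U234={t3}
components per intersection:
  U1: {t1} {t2,t5} {t4}
  U2: {t2,t5} {t3} {t4}
  U3: {t1} {t3} {t4}
  U4: {t1} {t2} {t3}
  U12: {t2,t5} {t4}
  U13: {t1} {t4}
  U14: {t1} {t2}
  U23: {t3} {t4}
  U24: {t2} {t3}
  U34: {t1} {t3}
  U123: {t4}
  U124: {t2}
  U134: {t1}
  U234: {t3}
C dims 12,12,4; δ0: rk 8, SNF 1^8; δ1: rk 4, SNF 1^4
degree 0: 12−8−0 = 4 → Ȟ^0 ≅ Z^4
degree 1: 12−4−8 = 0 → Ȟ^1 ≅ 0
degree 2: 4−0−4 = 0 → Ȟ^2 ≅ 0

Ȟ^0 ≅ Z^4, Ȟ^1 ≅ 0 and Ȟ^2 ≅ 0


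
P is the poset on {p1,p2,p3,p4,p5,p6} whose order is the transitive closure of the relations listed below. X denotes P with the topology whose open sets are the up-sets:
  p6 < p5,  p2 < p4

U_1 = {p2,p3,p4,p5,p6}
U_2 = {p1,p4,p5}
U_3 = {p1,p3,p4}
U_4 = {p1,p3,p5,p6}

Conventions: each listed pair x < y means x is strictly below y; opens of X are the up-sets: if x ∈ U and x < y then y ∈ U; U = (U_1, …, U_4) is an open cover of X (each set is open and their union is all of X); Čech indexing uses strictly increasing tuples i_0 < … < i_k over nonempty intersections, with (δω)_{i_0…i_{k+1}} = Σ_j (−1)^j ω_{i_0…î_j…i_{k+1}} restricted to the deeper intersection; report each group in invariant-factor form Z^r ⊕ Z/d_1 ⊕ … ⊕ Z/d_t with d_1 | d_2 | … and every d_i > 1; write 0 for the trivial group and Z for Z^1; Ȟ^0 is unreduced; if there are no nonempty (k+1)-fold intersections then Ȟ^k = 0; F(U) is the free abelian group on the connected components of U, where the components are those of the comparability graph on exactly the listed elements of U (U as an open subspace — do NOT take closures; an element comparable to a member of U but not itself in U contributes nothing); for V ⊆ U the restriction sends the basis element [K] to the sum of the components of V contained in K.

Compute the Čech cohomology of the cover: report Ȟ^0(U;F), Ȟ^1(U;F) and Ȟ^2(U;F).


nerve simplices:
  U12={p4,p5} U13={p3,p4} U14={p3,p5,p6} U23={p1,p4} U24={p1,p5} U34={p1,p3}
  U123={p4} U124={p5} U134={p3} U234={p1}
components per intersection:
  U1: {p2,p4} {p3} {p5,p6}
  U2: {p1} {p4} {p5}
  U3: {p1} {p3} {p4}
  U4: {p1} {p3} {p5,p6}
  U12: {p4} {p5}
  U13: {p3} {p4}
  U14: {p3} {p5,p6}
  U23: {p1} {p4}
  U24: {p1} {p5}
  U34: {p1} {p3}
  U123: {p4}
  U124: {p5}
  U134: {p3}
  U234: {p1}
C dims 12,12,4; δ0: rk 8, SNF 1^8; δ1: rk 4, SNF 1^4
degree 0: 12−8−0 = 4 → Ȟ^0 ≅ Z^4
degree 1: 12−4−8 = 0 → Ȟ^1 ≅ 0
degree 2: 4−0−4 = 0 → Ȟ^2 ≅ 0

Ȟ^0 = Z^4, Ȟ^1 = 0, Ȟ^2 = 0


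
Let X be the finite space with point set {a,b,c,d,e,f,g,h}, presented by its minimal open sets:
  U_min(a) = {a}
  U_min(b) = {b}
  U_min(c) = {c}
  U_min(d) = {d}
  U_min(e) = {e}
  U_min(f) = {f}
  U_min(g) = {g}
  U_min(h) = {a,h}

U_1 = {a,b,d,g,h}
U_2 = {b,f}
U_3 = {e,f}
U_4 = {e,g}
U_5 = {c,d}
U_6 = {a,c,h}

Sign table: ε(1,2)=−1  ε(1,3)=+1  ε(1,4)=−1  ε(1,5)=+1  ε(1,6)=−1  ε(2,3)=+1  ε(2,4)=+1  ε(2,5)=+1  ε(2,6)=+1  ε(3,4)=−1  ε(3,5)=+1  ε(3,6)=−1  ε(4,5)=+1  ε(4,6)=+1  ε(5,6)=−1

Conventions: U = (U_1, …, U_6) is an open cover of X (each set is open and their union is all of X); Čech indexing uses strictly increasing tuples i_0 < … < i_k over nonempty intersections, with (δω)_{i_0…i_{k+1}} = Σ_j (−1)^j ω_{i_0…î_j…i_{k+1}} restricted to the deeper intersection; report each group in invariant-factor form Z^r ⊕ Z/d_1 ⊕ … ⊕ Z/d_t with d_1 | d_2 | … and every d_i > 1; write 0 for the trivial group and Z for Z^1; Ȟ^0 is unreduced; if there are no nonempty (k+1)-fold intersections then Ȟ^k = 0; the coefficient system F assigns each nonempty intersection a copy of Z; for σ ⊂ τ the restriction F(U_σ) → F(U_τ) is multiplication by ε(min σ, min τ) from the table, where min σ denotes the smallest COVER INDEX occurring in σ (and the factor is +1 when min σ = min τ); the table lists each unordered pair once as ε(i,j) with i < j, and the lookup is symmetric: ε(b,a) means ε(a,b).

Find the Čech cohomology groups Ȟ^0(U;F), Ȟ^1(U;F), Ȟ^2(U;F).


intersection data:
  U12={b} U14={g} U15={d} U16={a,h} U23={f} U34={e} U56={c}
C dims 6,7; δ0: rk 6, SNF 1^5·2
Ȟ^0 = (6 − 6) − 0 = 0, so Ȟ^0 ≅ 0
Ȟ^1 = (7 − 0) − 6 = 1 plus torsion [2], so Ȟ^1 ≅ Z ⊕ Z/2
Ȟ^2 = (0 − 0) − 0 = 0, so Ȟ^2 ≅ 0

Ȟ^0 ≅ 0,  Ȟ^1 ≅ Z ⊕ Z/2,  Ȟ^2 ≅ 0


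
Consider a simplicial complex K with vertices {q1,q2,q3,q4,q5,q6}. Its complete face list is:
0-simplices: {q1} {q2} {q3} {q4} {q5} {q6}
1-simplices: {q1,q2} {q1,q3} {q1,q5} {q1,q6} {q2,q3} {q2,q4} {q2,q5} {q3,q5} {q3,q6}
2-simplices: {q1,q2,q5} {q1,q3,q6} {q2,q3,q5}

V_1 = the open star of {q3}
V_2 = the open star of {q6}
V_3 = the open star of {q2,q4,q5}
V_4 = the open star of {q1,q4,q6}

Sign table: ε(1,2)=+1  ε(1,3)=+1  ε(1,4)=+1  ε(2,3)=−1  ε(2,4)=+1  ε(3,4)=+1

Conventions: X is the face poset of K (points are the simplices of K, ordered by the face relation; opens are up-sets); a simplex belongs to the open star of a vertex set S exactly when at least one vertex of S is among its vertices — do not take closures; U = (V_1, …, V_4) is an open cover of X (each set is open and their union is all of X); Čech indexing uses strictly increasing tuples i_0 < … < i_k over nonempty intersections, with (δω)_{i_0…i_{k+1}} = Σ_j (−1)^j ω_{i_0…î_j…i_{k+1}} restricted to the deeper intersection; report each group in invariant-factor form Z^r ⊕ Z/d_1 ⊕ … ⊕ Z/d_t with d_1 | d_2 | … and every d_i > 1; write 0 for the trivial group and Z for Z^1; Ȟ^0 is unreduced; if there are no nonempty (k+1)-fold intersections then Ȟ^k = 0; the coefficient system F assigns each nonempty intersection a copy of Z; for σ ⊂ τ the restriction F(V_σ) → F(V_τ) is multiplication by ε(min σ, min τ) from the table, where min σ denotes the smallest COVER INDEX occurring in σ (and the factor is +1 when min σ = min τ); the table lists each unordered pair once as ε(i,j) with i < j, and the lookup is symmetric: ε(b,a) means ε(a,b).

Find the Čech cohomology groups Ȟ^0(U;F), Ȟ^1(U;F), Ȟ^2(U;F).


nerve of the cover:
  V1={{q3},{q1,q3},{q2,q3},{q3,q5},{q3,q6},{q1,q3,q6},{q2,q3,q5}} V2={{q6},{q1,q6},{q3,q6},{q1,q3,q6}} V3={{q2},{q4},{q5},{q1,q2},{q1,q5},{q2,q3},{q2,q4},{q2,q5},{q3,q5},{q1,q2,q5},{q2,q3,q5}} V4={{q1},{q4},{q6},{q1,q2},{q1,q3},{q1,q5},{q1,q6},{q2,q4},{q3,q6},{q1,q2,q5},{q1,q3,q6}}
  V12={{q3,q6},{q1,q3,q6}} V13={{q2,q3},{q3,q5},{q2,q3,q5}} V14={{q1,q3},{q3,q6},{q1,q3,q6}} V24={{q6},{q1,q6},{q3,q6},{q1,q3,q6}} V34={{q4},{q1,q2},{q1,q5},{q2,q4},{q1,q2,q5}}
  V124={{q3,q6},{q1,q3,q6}}
C dims 4,5,1; δ0: rk 3, SNF 1^3; δ1: rk 1, SNF 1^1
Ȟ^0 = (4 − 3) − 0 = 1, so Ȟ^0 ≅ Z
Ȟ^1 = (5 − 1) − 3 = 1, so Ȟ^1 ≅ Z
Ȟ^2 = (1 − 0) − 1 = 0, so Ȟ^2 ≅ 0

Ȟ^0 ≅ Z,  Ȟ^1 ≅ Z,  Ȟ^2 ≅ 0


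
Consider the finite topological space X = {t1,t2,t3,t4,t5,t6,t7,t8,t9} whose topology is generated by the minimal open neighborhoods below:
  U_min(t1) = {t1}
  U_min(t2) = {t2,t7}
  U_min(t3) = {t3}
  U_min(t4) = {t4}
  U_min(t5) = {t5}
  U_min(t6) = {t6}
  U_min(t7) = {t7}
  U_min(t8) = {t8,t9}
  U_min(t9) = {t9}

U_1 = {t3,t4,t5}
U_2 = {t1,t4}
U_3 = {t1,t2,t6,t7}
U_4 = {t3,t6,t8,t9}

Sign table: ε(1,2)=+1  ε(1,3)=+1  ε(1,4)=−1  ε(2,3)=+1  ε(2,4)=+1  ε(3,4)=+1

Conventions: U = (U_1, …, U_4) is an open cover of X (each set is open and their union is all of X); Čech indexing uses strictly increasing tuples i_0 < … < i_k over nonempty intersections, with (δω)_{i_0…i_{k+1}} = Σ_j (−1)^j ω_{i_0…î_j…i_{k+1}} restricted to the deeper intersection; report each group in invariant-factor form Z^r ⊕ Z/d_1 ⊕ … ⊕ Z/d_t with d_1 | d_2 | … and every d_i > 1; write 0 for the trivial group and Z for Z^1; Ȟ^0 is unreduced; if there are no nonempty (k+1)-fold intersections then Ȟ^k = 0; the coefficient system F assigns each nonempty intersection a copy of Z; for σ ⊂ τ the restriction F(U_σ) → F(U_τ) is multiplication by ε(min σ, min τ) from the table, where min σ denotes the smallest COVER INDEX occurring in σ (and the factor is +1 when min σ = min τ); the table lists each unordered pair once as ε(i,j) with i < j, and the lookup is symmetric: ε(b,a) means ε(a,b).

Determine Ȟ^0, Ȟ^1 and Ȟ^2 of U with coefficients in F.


Ȟ^0 = 0, Ȟ^1 = Z/2, Ȟ^2 = 0

cover nerve:
  U12={t4} U14={t3} U23={t1} U34={t6}
C dims 4,4; δ0: rk 4, SNF 1^3·2
Ȟ^0: (4−4)−0=0 ⇒ 0
Ȟ^1: (4−0)−4=0 plus torsion [2] ⇒ Z/2
Ȟ^2: (0−0)−0=0 ⇒ 0


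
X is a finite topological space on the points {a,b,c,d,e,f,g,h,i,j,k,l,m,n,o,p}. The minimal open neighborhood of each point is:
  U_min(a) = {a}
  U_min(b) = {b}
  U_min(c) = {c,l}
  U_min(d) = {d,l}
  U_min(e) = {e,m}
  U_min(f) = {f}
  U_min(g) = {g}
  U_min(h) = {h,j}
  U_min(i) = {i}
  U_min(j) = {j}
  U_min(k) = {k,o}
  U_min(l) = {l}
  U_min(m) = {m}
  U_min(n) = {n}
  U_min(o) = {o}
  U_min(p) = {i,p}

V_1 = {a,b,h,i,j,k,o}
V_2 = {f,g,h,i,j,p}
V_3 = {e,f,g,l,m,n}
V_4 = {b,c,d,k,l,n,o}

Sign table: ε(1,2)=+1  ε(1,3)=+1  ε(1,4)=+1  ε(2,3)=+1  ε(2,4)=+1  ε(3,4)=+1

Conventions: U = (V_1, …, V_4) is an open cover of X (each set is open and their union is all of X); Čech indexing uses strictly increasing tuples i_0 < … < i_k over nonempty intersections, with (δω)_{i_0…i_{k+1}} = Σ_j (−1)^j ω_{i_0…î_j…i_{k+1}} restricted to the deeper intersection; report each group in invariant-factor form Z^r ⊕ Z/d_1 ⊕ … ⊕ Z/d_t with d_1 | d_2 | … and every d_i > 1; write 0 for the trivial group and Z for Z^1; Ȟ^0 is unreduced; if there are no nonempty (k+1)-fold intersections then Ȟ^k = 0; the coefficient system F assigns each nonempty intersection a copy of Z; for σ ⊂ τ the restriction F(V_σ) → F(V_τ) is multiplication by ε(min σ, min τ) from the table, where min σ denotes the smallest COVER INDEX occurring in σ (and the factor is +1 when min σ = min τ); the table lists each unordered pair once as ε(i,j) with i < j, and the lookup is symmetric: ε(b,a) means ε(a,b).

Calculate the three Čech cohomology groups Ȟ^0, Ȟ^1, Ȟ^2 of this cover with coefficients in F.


cover nerve:
  V12={h,i,j} V14={b,k,o} V23={f,g} V34={l,n}
C dims 4,4; δ0: rk 3, SNF 1^3
Ȟ^0: (4−3)−0=1 ⇒ Z
Ȟ^1: (4−0)−3=1 ⇒ Z
Ȟ^2: (0−0)−0=0 ⇒ 0

Ȟ^0 = Z, Ȟ^1 = Z, Ȟ^2 = 0


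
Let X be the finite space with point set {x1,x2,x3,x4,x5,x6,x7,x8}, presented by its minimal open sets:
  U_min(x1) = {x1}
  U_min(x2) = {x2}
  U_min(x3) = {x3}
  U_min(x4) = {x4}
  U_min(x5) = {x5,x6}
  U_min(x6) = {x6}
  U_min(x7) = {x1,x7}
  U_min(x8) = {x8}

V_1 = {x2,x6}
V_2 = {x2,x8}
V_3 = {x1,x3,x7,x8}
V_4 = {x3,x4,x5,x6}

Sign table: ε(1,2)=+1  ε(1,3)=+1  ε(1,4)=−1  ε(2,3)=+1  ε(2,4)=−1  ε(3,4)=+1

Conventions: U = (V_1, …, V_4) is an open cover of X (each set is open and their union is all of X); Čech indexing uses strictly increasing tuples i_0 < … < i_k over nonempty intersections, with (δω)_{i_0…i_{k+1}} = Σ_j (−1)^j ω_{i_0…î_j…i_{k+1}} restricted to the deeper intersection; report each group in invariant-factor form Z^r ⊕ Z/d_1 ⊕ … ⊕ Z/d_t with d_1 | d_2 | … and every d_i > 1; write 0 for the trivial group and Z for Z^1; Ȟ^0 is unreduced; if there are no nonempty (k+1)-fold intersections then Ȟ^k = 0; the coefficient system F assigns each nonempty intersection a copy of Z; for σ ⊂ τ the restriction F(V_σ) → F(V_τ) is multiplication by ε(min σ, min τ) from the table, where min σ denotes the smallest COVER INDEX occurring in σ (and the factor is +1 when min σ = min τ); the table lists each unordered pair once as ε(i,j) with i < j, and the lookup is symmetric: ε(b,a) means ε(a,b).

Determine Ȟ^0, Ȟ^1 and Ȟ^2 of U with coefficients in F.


nerve simplices:
  V12={x2} V14={x6} V23={x8} V34={x3}
C dims 4,4; δ0: rk 4, SNF 1^3·2
degree 0: 4−4−0 = 0 → Ȟ^0 ≅ 0
degree 1: 4−0−4 = 0 plus torsion [2] → Ȟ^1 ≅ Z/2
degree 2: 0−0−0 = 0 → Ȟ^2 ≅ 0

Ȟ^0 = 0,  Ȟ^1 = Z/2,  Ȟ^2 = 0


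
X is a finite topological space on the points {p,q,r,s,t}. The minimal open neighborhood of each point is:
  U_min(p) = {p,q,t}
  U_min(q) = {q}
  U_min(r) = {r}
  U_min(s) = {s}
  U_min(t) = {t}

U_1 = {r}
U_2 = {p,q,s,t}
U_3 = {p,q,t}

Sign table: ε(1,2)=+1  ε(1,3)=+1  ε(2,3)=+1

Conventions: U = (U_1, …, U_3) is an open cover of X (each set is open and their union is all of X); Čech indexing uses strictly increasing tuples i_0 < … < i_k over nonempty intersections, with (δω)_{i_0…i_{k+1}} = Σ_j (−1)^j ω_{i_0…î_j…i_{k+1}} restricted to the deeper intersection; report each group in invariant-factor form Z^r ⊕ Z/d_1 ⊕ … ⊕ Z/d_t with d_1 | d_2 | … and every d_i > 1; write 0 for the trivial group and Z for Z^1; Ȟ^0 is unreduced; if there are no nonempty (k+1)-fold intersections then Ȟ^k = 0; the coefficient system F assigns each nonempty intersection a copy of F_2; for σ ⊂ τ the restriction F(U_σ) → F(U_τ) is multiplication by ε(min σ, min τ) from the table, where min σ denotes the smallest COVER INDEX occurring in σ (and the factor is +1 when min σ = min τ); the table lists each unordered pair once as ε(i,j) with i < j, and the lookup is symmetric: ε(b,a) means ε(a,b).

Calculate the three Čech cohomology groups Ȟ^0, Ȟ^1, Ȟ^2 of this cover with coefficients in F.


Ȟ^0(U;F) ≅ Z/2 ⊕ Z/2; Ȟ^1(U;F) ≅ 0; Ȟ^2(U;F) ≅ 0

cover nerve:
  U23={p,q,t}
C dims 3,1; δ0: rk_F2 1
Ȟ^0: (3−1)−0=2 ⇒ Z/2 ⊕ Z/2
Ȟ^1: (1−0)−1=0 ⇒ 0
Ȟ^2: (0−0)−0=0 ⇒ 0


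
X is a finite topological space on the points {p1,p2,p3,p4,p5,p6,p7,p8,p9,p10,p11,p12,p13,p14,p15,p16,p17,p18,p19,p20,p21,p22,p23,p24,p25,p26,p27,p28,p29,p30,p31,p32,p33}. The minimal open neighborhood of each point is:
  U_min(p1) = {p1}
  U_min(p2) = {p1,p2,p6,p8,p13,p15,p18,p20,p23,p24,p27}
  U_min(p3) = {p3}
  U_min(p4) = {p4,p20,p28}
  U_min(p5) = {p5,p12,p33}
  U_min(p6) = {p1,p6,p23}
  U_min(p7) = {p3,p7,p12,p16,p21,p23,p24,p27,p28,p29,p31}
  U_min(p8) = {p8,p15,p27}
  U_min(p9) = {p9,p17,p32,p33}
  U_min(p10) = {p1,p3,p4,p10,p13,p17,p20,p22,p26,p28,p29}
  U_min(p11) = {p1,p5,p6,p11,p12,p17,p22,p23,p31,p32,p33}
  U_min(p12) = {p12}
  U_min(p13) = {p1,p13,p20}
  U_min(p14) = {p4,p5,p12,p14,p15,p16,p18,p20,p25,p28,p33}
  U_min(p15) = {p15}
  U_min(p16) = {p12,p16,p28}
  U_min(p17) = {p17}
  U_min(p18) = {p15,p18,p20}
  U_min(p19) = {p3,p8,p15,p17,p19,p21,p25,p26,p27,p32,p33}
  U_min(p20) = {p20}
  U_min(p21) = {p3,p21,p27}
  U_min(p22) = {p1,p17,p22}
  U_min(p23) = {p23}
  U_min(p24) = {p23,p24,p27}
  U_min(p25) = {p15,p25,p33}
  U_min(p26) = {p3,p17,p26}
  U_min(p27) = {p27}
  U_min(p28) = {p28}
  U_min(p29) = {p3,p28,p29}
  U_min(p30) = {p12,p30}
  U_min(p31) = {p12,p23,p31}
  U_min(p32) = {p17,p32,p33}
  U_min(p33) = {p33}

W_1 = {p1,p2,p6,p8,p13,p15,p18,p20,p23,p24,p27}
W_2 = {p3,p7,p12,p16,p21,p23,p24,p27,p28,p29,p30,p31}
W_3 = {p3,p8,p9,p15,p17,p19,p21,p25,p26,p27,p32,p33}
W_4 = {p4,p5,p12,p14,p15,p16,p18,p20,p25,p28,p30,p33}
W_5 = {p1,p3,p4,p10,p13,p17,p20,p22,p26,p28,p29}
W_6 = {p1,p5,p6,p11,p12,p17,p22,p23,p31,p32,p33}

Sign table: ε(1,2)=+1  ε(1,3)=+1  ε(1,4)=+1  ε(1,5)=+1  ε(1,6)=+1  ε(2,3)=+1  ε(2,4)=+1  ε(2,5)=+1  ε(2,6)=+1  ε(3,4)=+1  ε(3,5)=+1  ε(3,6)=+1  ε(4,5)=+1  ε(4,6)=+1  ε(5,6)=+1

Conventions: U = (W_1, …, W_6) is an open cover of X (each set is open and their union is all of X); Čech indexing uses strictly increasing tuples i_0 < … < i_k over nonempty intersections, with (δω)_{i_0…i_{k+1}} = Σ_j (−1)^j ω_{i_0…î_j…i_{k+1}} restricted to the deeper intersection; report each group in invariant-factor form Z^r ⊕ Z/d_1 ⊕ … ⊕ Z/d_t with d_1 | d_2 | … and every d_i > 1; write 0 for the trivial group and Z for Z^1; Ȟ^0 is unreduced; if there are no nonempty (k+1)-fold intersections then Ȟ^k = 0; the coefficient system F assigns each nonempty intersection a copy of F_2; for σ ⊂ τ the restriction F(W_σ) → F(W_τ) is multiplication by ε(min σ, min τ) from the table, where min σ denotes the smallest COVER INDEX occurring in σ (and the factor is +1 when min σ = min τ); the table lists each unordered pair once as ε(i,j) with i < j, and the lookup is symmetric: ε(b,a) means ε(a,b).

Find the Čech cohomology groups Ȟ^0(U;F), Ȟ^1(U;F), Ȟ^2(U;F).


intersection data:
  W12={p23,p24,p27} W13={p8,p15,p27} W14={p15,p18,p20} W15={p1,p13,p20} W16={p1,p6,p23} W23={p3,p21,p27} W24={p12,p16,p28,p30} W25={p3,p28,p29} W26={p12,p23,p31} W34={p15,p25,p33} W35={p3,p17,p26} W36={p17,p32,p33} W45={p4,p20,p28} W46={p5,p12,p33} W56={p1,p17,p22}
  W123={p27} W126={p23} W134={p15} W145={p20} W156={p1} W235={p3} W245={p28} W246={p12} W346={p33} W356={p17}
C dims 6,15,10; δ0: rk_F2 5; δ1: rk_F2 9
Ȟ^0 = (6 − 5) − 0 = 1, so Ȟ^0 ≅ Z/2
Ȟ^1 = (15 − 9) − 5 = 1, so Ȟ^1 ≅ Z/2
Ȟ^2 = (10 − 0) − 9 = 1, so Ȟ^2 ≅ Z/2

Ȟ^0 = Z/2, Ȟ^1 = Z/2 and Ȟ^2 = Z/2


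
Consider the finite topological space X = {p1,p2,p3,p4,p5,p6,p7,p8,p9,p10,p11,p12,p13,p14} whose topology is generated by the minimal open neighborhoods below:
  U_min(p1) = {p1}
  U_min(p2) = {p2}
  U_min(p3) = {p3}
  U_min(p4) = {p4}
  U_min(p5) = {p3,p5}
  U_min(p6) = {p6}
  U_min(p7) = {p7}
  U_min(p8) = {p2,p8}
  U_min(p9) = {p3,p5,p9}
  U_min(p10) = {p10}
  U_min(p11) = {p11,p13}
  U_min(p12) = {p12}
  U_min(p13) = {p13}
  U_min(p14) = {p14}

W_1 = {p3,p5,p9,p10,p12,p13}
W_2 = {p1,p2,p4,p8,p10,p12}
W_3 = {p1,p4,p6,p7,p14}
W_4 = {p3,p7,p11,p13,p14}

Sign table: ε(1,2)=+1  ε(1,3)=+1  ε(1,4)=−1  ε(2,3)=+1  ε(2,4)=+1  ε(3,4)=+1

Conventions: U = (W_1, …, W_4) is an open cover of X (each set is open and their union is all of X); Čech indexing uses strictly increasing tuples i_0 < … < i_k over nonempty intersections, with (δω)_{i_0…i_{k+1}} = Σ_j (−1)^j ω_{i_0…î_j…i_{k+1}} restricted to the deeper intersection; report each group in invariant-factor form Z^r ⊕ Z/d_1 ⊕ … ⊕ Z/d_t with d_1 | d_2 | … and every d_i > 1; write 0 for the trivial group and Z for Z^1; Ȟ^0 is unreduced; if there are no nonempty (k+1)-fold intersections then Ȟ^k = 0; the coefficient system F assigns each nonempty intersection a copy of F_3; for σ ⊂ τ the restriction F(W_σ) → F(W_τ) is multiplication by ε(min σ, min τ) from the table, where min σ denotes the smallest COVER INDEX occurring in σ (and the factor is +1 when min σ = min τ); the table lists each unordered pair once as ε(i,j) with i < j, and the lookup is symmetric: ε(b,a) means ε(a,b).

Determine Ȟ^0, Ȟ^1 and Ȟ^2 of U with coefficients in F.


nerve of the cover:
  W12={p10,p12} W14={p3,p13} W23={p1,p4} W34={p7,p14}
C dims 4,4; δ0: rk_F3 4
Ȟ^0 = (4 − 4) − 0 = 0, so Ȟ^0 ≅ 0
Ȟ^1 = (4 − 0) − 4 = 0, so Ȟ^1 ≅ 0
Ȟ^2 = (0 − 0) − 0 = 0, so Ȟ^2 ≅ 0

Ȟ^0 = 0; Ȟ^1 = 0; Ȟ^2 = 0


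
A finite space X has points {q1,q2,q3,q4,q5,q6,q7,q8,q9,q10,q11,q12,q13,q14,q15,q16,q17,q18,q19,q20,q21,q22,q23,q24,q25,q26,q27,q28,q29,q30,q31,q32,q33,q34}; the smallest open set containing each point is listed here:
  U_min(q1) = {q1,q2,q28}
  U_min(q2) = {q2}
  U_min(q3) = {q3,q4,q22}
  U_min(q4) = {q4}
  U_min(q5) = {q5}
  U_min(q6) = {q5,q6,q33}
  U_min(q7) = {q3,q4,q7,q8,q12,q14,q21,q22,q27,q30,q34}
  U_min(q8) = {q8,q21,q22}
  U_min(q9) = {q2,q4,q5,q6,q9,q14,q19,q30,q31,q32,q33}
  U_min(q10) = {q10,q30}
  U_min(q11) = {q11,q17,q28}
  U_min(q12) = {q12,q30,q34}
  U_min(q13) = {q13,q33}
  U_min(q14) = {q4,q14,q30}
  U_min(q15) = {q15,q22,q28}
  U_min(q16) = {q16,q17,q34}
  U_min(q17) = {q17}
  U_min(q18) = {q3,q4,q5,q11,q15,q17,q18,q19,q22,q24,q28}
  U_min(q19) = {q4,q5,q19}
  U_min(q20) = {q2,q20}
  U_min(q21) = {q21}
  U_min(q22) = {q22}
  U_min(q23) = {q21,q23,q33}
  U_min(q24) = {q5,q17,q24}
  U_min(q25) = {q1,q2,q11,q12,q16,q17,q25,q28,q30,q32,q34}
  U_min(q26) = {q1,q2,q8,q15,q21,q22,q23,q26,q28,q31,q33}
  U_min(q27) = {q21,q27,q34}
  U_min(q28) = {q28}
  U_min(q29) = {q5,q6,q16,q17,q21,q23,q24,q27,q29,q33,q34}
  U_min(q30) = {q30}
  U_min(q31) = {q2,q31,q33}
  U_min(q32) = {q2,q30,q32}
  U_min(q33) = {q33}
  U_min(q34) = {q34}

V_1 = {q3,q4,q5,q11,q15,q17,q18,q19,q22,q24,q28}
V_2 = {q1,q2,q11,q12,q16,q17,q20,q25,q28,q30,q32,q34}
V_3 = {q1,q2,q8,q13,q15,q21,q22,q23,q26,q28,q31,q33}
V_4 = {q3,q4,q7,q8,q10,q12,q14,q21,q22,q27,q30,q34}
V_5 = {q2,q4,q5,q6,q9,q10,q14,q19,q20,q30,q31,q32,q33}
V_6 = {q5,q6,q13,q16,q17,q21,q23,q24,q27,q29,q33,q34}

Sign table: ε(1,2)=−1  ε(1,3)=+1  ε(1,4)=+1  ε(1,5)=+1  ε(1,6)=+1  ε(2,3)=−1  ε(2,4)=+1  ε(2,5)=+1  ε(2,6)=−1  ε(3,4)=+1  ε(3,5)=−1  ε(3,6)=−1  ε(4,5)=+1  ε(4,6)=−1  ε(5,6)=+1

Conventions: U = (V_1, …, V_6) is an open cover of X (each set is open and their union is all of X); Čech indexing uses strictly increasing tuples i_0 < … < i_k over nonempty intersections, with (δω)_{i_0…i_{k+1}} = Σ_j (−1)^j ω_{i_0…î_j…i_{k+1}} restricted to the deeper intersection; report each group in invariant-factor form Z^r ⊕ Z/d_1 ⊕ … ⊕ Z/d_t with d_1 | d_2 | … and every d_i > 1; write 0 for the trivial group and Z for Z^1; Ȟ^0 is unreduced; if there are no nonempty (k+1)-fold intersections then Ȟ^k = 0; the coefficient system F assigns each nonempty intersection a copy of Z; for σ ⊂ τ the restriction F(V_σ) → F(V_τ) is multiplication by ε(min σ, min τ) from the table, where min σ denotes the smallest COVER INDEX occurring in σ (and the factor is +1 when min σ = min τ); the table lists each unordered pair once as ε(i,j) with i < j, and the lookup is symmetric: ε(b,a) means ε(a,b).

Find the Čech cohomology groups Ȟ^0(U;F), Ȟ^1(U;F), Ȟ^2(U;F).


Ȟ^0 = 0, Ȟ^1 = Z/2 and Ȟ^2 = Z

nerve of the cover:
  V12={q11,q17,q28} V13={q15,q22,q28} V14={q3,q4,q22} V15={q4,q5,q19} V16={q5,q17,q24} V23={q1,q2,q28} V24={q12,q30,q34} V25={q2,q20,q30,q32} V26={q16,q17,q34} V34={q8,q21,q22} V35={q2,q31,q33} V36={q13,q21,q23,q33} V45={q4,q10,q14,q30} V46={q21,q27,q34} V56={q5,q6,q33}
  V123={q28} V126={q17} V134={q22} V145={q4} V156={q5} V235={q2} V245={q30} V246={q34} V346={q21} V356={q33}
C dims 6,15,10; δ0: rk 6, SNF 1^5·2; δ1: rk 9, SNF 1^9
Ȟ^0 = (6 − 6) − 0 = 0, so Ȟ^0 ≅ 0
Ȟ^1 = (15 − 9) − 6 = 0 plus torsion [2], so Ȟ^1 ≅ Z/2
Ȟ^2 = (10 − 0) − 9 = 1, so Ȟ^2 ≅ Z


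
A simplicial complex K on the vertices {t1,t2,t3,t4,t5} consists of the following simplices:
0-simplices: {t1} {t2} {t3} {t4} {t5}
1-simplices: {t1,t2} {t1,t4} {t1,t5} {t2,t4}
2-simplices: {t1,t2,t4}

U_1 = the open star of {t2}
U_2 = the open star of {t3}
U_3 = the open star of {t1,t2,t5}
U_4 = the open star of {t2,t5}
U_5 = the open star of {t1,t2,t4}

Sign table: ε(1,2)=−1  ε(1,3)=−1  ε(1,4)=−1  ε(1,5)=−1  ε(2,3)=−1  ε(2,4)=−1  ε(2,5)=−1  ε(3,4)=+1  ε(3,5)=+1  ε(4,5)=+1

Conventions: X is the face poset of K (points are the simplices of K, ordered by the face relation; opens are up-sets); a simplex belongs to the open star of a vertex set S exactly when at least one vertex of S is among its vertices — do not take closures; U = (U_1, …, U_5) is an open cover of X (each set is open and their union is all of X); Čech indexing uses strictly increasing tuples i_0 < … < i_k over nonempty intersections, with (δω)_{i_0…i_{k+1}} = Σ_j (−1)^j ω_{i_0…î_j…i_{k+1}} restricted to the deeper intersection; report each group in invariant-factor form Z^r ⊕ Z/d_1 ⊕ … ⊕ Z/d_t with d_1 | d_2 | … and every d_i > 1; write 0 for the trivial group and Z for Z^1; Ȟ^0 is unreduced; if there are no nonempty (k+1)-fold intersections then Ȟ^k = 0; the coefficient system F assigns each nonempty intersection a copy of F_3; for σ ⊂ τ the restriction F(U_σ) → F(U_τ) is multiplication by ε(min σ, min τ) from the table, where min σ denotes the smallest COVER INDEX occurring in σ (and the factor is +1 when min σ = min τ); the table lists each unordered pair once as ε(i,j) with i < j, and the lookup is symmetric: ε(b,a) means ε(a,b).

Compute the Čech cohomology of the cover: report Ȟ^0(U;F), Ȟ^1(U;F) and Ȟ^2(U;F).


nonempty overlaps:
  U1={{t2},{t1,t2},{t2,t4},{t1,t2,t4}} U2={{t3}} U3={{t1},{t2},{t5},{t1,t2},{t1,t4},{t1,t5},{t2,t4},{t1,t2,t4}} U4={{t2},{t5},{t1,t2},{t1,t5},{t2,t4},{t1,t2,t4}} U5={{t1},{t2},{t4},{t1,t2},{t1,t4},{t1,t5},{t2,t4},{t1,t2,t4}}
  U13={{t2},{t1,t2},{t2,t4},{t1,t2,t4}} U14={{t2},{t1,t2},{t2,t4},{t1,t2,t4}} U15={{t2},{t1,t2},{t2,t4},{t1,t2,t4}} U34={{t2},{t5},{t1,t2},{t1,t5},{t2,t4},{t1,t2,t4}} U35={{t1},{t2},{t1,t2},{t1,t4},{t1,t5},{t2,t4},{t1,t2,t4}} U45={{t2},{t1,t2},{t1,t5},{t2,t4},{t1,t2,t4}}
  U134={{t2},{t1,t2},{t2,t4},{t1,t2,t4}} U135={{t2},{t1,t2},{t2,t4},{t1,t2,t4}} U145={{t2},{t1,t2},{t2,t4},{t1,t2,t4}} U345={{t2},{t1,t2},{t1,t5},{t2,t4},{t1,t2,t4}}
  U1345={{t2},{t1,t2},{t2,t4},{t1,t2,t4}}
C dims 5,6,4,1; δ0: rk_F3 3; δ1: rk_F3 3; δ2: rk_F3 1
degree 0: 5−3−0 = 2 → Ȟ^0 ≅ Z/3 ⊕ Z/3
degree 1: 6−3−3 = 0 → Ȟ^1 ≅ 0
degree 2: 4−1−3 = 0 → Ȟ^2 ≅ 0

Ȟ^0(U;F) ≅ Z/3 ⊕ Z/3,  Ȟ^1(U;F) ≅ 0,  Ȟ^2(U;F) ≅ 0


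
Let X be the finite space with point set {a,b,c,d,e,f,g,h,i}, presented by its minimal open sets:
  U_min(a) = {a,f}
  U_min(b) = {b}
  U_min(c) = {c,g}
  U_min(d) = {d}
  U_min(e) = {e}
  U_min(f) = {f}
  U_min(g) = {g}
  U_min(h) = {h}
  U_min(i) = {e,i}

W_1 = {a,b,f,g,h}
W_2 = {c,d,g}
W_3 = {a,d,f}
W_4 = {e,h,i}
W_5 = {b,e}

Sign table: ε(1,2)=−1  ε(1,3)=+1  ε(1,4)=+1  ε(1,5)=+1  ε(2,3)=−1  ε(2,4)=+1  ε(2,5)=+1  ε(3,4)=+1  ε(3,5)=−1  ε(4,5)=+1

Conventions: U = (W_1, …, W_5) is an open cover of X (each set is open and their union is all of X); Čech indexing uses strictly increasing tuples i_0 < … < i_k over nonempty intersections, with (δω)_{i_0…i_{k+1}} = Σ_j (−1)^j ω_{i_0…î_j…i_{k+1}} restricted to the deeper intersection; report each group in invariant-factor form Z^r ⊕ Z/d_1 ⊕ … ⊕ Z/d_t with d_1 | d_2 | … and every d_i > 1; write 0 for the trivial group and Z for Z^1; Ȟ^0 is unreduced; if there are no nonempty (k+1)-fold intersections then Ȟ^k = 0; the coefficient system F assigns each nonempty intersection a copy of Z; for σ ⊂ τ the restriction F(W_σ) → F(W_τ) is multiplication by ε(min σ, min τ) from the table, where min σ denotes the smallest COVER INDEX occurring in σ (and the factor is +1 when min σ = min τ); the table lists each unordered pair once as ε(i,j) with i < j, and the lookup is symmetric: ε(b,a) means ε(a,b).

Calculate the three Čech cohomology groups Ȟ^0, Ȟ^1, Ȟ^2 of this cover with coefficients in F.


Ȟ^0 = Z, Ȟ^1 = Z^2, Ȟ^2 = 0

nonempty intersections:
  W12={g} W13={a,f} W14={h} W15={b} W23={d} W45={e}
C dims 5,6; δ0: rk 4, SNF 1^4
Ȟ^0: (5−4)−0=1 ⇒ Z
Ȟ^1: (6−0)−4=2 ⇒ Z^2
Ȟ^2: (0−0)−0=0 ⇒ 0


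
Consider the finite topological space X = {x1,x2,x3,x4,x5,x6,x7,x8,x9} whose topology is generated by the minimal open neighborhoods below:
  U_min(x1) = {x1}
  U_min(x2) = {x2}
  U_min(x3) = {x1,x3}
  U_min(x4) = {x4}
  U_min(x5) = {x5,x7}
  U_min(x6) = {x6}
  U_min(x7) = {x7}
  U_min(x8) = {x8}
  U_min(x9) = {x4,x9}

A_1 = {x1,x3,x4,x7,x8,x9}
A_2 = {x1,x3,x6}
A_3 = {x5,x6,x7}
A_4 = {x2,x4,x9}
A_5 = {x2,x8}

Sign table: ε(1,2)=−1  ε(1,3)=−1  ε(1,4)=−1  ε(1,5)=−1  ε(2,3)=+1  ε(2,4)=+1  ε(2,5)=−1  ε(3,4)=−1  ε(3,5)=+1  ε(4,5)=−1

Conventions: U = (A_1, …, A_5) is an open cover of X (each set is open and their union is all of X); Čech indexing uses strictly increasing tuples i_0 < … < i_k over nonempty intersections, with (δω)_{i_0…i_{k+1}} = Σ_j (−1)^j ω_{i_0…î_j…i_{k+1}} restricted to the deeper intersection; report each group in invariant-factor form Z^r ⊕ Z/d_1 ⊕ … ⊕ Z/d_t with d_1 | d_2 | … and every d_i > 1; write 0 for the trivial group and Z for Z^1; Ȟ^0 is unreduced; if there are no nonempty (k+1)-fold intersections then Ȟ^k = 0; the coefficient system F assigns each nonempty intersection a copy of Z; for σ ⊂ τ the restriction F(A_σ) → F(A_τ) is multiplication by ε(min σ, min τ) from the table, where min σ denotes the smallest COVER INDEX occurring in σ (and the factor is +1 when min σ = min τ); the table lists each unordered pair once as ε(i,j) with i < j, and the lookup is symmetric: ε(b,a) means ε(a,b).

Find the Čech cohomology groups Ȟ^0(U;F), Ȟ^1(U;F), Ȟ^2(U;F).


Ȟ^0(U;F) ≅ 0, Ȟ^1(U;F) ≅ Z ⊕ Z/2 and Ȟ^2(U;F) ≅ 0

intersection data:
  A12={x1,x3} A13={x7} A14={x4,x9} A15={x8} A23={x6} A45={x2}
C dims 5,6; δ0: rk 5, SNF 1^4·2
Ȟ^0 = (5 − 5) − 0 = 0, so Ȟ^0 ≅ 0
Ȟ^1 = (6 − 0) − 5 = 1 plus torsion [2], so Ȟ^1 ≅ Z ⊕ Z/2
Ȟ^2 = (0 − 0) − 0 = 0, so Ȟ^2 ≅ 0


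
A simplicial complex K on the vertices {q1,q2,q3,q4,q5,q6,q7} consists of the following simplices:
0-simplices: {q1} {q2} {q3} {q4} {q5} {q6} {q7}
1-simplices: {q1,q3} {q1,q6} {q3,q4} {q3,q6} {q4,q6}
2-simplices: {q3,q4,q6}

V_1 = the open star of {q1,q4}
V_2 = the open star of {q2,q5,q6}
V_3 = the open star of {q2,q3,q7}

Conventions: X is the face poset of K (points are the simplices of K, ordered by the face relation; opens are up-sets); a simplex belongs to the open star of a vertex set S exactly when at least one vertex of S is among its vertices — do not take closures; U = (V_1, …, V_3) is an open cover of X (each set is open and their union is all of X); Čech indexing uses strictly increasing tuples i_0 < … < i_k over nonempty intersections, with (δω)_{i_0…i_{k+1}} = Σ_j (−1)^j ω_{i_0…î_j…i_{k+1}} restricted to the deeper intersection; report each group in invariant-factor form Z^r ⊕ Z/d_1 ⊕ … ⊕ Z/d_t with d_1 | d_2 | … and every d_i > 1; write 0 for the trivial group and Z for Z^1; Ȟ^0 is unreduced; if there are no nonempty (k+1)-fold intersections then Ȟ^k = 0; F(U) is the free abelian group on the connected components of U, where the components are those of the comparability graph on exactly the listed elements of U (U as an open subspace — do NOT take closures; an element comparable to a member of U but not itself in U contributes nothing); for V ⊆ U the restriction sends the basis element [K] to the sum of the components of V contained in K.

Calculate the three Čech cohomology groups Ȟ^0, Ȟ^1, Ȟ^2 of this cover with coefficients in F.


Ȟ^0 ≅ Z^4, Ȟ^1 ≅ Z and Ȟ^2 ≅ 0

cover nerve:
  V1={{q1},{q4},{q1,q3},{q1,q6},{q3,q4},{q4,q6},{q3,q4,q6}} V2={{q2},{q5},{q6},{q1,q6},{q3,q6},{q4,q6},{q3,q4,q6}} V3={{q2},{q3},{q7},{q1,q3},{q3,q4},{q3,q6},{q3,q4,q6}}
  V12={{q1,q6},{q4,q6},{q3,q4,q6}} V13={{q1,q3},{q3,q4},{q3,q4,q6}} V23={{q2},{q3,q6},{q3,q4,q6}}
  V123={{q3,q4,q6}}
components per intersection:
  V1: {{q1},{q1,q3},{q1,q6}} {{q4},{q3,q4},{q4,q6},{q3,q4,q6}}
  V2: {{q2}} {{q5}} {{q6},{q1,q6},{q3,q6},{q4,q6},{q3,q4,q6}}
  V3: {{q2}} {{q3},{q1,q3},{q3,q4},{q3,q6},{q3,q4,q6}} {{q7}}
  V12: {{q1,q6}} {{q4,q6},{q3,q4,q6}}
  V13: {{q1,q3}} {{q3,q4},{q3,q4,q6}}
  V23: {{q2}} {{q3,q6},{q3,q4,q6}}
  V123: {{q3,q4,q6}}
C dims 8,6,1; δ0: rk 4, SNF 1^4; δ1: rk 1, SNF 1^1
Ȟ^0: (8−4)−0=4 ⇒ Z^4
Ȟ^1: (6−1)−4=1 ⇒ Z
Ȟ^2: (1−0)−1=0 ⇒ 0


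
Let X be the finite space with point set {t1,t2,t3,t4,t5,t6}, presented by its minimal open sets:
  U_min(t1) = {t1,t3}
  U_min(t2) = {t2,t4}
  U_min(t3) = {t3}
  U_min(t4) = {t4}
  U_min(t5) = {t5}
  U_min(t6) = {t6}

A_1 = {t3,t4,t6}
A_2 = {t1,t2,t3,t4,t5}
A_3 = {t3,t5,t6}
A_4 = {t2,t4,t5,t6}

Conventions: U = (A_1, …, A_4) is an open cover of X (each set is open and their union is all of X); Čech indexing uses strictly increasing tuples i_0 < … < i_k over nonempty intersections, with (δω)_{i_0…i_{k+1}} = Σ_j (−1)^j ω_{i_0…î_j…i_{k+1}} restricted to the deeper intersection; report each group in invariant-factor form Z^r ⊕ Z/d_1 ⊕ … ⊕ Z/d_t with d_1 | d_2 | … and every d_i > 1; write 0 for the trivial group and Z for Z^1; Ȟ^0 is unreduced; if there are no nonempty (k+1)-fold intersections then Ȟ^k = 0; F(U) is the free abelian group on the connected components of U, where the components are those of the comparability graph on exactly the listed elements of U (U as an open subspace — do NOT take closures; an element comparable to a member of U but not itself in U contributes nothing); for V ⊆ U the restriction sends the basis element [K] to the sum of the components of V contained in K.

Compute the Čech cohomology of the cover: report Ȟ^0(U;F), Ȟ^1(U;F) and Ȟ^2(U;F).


Ȟ^0 ≅ Z^4, Ȟ^1 ≅ 0 and Ȟ^2 ≅ 0

nonempty overlaps:
  A12={t3,t4} A13={t3,t6} A14={t4,t6} A23={t3,t5} A24={t2,t4,t5} A34={t5,t6}
  A123={t3} A124={t4} A134={t6} A234={t5}
components per intersection:
  A1: {t3} {t4} {t6}
  A2: {t1,t3} {t2,t4} {t5}
  A3: {t3} {t5} {t6}
  A4: {t2,t4} {t5} {t6}
  A12: {t3} {t4}
  A13: {t3} {t6}
  A14: {t4} {t6}
  A23: {t3} {t5}
  A24: {t2,t4} {t5}
  A34: {t5} {t6}
  A123: {t3}
  A124: {t4}
  A134: {t6}
  A234: {t5}
C dims 12,12,4; δ0: rk 8, SNF 1^8; δ1: rk 4, SNF 1^4
degree 0: 12−8−0 = 4 → Ȟ^0 ≅ Z^4
degree 1: 12−4−8 = 0 → Ȟ^1 ≅ 0
degree 2: 4−0−4 = 0 → Ȟ^2 ≅ 0


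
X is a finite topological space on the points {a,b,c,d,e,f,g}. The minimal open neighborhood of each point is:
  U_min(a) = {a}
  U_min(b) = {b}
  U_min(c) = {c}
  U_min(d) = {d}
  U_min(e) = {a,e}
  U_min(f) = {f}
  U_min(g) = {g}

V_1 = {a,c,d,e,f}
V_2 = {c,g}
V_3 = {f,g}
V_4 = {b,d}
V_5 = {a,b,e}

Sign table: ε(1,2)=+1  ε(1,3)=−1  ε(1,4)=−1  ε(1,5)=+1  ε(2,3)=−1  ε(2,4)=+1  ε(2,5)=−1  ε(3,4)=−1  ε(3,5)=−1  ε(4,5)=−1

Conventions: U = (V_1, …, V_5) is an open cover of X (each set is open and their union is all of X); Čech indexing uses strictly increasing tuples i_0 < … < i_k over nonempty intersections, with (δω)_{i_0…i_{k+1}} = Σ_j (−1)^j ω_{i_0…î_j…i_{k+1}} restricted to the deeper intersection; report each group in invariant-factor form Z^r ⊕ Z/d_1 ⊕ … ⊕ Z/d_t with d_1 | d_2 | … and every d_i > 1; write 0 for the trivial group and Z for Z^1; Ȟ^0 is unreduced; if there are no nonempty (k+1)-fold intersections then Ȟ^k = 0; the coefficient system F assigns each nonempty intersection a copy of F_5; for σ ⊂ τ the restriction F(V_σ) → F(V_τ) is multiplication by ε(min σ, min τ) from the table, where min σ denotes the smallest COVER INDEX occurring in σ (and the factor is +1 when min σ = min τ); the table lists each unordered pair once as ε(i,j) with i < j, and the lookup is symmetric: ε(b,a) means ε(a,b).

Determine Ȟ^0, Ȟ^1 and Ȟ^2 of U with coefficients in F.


intersection data:
  V12={c} V13={f} V14={d} V15={a,e} V23={g} V45={b}
C dims 5,6; δ0: rk_F5 4
Ȟ^0 = (5 − 4) − 0 = 1, so Ȟ^0 ≅ Z/5
Ȟ^1 = (6 − 0) − 4 = 2, so Ȟ^1 ≅ Z/5 ⊕ Z/5
Ȟ^2 = (0 − 0) − 0 = 0, so Ȟ^2 ≅ 0

Ȟ^0 ≅ Z/5, Ȟ^1 ≅ Z/5 ⊕ Z/5, Ȟ^2 ≅ 0


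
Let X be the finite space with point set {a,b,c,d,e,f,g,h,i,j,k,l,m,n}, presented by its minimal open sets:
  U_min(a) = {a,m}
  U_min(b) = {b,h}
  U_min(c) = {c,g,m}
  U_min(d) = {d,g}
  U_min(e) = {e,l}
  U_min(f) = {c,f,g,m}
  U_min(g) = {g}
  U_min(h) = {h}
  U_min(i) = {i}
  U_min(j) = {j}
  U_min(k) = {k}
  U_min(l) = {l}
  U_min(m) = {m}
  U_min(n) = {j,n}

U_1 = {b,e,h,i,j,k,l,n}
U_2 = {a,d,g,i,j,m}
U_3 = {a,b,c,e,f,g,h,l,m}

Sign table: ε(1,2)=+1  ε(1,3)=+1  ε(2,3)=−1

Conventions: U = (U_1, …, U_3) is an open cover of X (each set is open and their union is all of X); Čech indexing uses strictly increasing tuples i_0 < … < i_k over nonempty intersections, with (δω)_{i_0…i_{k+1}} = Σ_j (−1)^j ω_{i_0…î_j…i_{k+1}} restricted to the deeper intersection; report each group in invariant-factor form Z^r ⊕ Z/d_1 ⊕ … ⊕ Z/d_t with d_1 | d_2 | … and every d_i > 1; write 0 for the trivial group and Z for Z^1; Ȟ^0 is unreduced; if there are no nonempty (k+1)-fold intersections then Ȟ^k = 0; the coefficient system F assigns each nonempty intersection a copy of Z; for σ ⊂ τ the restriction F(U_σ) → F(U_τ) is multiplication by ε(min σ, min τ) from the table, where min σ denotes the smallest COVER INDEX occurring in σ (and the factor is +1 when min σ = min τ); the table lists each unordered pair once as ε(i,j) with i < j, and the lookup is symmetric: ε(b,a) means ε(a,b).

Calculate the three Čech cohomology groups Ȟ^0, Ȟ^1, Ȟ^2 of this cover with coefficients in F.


Ȟ^0 = 0, Ȟ^1 = Z/2 and Ȟ^2 = 0

nonempty intersections:
  U12={i,j} U13={b,e,h,l} U23={a,g,m}
C dims 3,3; δ0: rk 3, SNF 1^2·2
Ȟ^0: (3−3)−0=0 ⇒ 0
Ȟ^1: (3−0)−3=0 plus torsion [2] ⇒ Z/2
Ȟ^2: (0−0)−0=0 ⇒ 0
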